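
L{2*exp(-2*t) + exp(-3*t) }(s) 2/(s + 2) + 1/(s + 3) 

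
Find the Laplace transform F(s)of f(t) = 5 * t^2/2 5/s^3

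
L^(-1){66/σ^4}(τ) 11 * τ^3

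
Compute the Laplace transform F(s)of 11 11/s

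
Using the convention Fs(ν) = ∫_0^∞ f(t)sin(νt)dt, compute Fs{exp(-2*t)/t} atan(ν/2)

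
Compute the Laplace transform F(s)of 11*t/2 11/(2*s^2)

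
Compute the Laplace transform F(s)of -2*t -2/s^2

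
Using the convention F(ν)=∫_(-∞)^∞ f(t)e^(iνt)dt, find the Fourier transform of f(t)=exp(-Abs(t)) 2/(ν^2 + 1)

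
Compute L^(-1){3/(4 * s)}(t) 3/4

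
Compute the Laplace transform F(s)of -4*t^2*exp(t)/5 -8/(5*(s - 1)^3)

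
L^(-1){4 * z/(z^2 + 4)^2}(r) r * sin(2 * r)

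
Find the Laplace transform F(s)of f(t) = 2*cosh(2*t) 2*s/(s^2 - 4)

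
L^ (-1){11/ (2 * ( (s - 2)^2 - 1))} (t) 11 * exp (2 * t) * sinh (t)/2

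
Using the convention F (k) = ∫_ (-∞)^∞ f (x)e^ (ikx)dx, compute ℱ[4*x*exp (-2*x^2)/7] sqrt (2)*I*sqrt (pi)*k*exp (-k^2/8)/14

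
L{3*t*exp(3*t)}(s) 3/(s - 3)^2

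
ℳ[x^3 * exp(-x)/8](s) gamma(s + 3)/8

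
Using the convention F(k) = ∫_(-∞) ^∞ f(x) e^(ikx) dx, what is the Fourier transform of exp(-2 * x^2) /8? sqrt(2) * sqrt(pi) * exp(-k^2/8) /16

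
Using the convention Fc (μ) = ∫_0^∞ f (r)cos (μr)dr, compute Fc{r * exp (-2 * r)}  (4 - μ^2)/ (μ^2+4)^2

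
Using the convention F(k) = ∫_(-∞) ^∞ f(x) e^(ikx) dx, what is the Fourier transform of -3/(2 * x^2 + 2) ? -3 * pi * exp(-Abs(k) ) /2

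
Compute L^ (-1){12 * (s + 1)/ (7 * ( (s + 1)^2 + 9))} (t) 12 * exp (-t) * cos (3 * t)/7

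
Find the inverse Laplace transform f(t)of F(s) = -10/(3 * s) -10/3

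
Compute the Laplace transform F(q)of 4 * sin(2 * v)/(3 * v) 4 * atan(2/q)/3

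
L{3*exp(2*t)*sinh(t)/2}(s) 3/(2*((s - 2)^2 - 1))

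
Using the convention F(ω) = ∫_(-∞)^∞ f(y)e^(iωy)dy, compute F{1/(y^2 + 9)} pi*exp(-3*Abs(ω))/3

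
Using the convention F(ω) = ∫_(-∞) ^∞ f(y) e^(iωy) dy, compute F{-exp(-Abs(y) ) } -2/(ω^2+1) 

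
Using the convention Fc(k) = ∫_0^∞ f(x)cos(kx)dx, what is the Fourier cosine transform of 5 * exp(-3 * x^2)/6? 5 * sqrt(3) * sqrt(pi) * exp(-k^2/12)/36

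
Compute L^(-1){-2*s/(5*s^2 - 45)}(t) -2*cosh(3*t)/5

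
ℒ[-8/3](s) -8/(3*s)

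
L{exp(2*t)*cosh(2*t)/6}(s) (s - 2)/(6*s*(s - 4))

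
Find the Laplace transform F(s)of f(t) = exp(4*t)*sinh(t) 1/((s - 4)^2 - 1)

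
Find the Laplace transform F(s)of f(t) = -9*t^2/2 -9/s^3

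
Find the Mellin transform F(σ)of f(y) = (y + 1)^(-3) pi * (σ - 2) * (σ - 1)/(2 * sin(pi * σ))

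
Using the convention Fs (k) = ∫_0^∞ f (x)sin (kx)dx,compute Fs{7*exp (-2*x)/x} 7*atan (k/2)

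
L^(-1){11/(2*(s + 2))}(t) 11*exp(-2*t)/2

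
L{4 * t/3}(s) 4/(3 * s^2) 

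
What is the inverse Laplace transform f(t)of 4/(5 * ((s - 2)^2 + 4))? 2 * exp(2 * t) * sin(2 * t)/5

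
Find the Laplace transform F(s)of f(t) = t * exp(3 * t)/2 1/(2 * (s - 3)^2)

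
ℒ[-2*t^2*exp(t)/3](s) -4/(3*(s - 1)^3)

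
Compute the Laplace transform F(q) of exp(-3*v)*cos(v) (q + 3) /((q + 3) ^2 + 1) 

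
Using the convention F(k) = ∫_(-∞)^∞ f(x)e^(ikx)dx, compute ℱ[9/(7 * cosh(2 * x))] 9 * pi/(14 * cosh(pi * k/4))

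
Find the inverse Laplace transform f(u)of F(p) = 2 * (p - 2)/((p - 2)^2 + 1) 2 * exp(2 * u) * cos(u)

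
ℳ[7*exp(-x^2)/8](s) 7*gamma(s/2)/16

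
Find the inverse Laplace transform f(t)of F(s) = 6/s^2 6*t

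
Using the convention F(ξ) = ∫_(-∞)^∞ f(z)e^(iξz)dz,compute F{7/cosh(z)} 7 * pi/cosh(pi * ξ/2)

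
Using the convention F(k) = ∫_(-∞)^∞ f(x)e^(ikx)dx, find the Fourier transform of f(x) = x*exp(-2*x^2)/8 sqrt(2)*I*sqrt(pi)*k*exp(-k^2/8)/64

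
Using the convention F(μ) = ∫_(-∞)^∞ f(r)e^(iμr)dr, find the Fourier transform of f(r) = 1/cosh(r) pi/cosh(pi*μ/2)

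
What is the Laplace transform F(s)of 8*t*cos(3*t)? 8*(s^2-9)/(s^2+9)^2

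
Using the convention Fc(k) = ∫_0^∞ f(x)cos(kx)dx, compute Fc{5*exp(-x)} 5/(k^2 + 1)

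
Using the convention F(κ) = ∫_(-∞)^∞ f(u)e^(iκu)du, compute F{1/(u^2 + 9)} pi*exp(-3*Abs(κ))/3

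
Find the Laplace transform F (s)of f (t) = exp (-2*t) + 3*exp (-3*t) 1/ (s + 2) + 3/ (s + 3)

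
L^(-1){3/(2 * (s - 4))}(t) 3 * exp(4 * t)/2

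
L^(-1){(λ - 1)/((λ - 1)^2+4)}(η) exp(η)*cos(2*η)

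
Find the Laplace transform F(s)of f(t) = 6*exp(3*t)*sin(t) 6/((s - 3)^2 + 1)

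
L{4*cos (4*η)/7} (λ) 4*λ/ (7*(λ^2 + 16))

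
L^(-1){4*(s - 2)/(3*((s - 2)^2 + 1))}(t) 4*exp(2*t)*cos(t)/3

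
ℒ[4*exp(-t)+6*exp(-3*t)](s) 6/(s+3)+4/(s+1)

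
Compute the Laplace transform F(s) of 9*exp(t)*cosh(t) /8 9*(s - 1) /(8*s*(s - 2) ) 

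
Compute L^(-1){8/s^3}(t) 4 * t^2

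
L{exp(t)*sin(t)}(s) 1/((s - 1)^2 + 1)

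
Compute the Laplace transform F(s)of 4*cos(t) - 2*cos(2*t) 4*s/(s^2 + 1) - 2*s/(s^2 + 4)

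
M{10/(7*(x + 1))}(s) 10*pi*csc(pi*s)/7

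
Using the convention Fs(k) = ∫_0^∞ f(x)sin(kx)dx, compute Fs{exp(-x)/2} k/(2 * (k^2 + 1))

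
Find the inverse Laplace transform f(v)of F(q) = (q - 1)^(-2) v * exp(v)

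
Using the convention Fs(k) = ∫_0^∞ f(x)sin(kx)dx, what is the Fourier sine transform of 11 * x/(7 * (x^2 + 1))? 11 * pi * exp(-k)/14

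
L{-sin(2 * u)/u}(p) -atan(2/p)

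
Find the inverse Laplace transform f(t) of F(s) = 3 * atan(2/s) 3 * sin(2 * t) /t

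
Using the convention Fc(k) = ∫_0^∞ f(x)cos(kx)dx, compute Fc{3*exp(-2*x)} 6/(k^2 + 4)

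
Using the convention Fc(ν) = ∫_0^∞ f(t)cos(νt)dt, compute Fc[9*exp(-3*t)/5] 27/(5*(ν^2 + 9))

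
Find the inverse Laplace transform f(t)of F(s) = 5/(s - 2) 5 * exp(2 * t)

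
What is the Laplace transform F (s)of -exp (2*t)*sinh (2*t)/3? -2/ (3*s*(s - 4))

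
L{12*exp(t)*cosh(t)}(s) 12*(s - 1)/(s*(s - 2))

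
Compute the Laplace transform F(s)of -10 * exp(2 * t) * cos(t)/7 10 * (2 - s)/(7 * ((s - 2)^2 + 1))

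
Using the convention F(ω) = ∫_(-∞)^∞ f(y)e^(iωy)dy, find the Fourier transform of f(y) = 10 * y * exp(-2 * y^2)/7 5 * sqrt(2) * I * sqrt(pi) * ω * exp(-ω^2/8)/28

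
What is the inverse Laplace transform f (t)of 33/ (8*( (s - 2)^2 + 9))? 11*exp (2*t)*sin (3*t)/8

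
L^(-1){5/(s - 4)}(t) 5*exp(4*t)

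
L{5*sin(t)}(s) 5/(s^2 + 1)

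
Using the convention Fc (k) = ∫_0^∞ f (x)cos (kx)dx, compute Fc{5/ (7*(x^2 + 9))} 5*pi*exp (-3*k)/42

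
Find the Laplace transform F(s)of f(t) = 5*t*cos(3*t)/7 5*(s^2 - 9)/(7*(s^2 + 9)^2)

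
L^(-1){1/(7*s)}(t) 1/7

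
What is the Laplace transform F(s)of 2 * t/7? 2/(7 * s^2)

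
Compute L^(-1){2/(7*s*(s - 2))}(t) 2*exp(t)*sinh(t)/7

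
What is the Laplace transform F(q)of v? q^(-2)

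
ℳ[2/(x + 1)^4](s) gamma(s) * gamma(4 - s)/3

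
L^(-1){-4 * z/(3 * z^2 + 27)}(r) -4 * cos(3 * r)/3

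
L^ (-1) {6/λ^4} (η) η^3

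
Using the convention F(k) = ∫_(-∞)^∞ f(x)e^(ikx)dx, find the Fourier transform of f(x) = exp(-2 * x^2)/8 sqrt(2) * sqrt(pi) * exp(-k^2/8)/16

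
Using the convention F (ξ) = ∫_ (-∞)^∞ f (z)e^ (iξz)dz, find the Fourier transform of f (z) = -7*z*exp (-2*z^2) -7*sqrt (2)*I*sqrt (pi)*ξ*exp (-ξ^2/8)/8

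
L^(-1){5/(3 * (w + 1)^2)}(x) 5 * x * exp(-x)/3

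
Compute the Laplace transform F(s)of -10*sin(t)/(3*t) -10*atan(1/s)/3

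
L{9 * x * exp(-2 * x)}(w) 9/(w + 2)^2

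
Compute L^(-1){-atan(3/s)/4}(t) -sin(3 * t)/(4 * t)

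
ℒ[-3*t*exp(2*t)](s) -3/(s - 2)^2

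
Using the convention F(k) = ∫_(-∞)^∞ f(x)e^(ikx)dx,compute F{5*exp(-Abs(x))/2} 5/(k^2 + 1)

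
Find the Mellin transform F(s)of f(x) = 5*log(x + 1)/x -5*pi*csc(pi*s)/(s - 1)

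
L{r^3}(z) 6/z^4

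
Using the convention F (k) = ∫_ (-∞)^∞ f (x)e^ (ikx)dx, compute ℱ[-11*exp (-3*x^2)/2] -11*sqrt (3)*sqrt (pi)*exp (-k^2/12)/6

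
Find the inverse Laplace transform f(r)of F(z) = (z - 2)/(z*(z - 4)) exp(2*r)*cosh(2*r)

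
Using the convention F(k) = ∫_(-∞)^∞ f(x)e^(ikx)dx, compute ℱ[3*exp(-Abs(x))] 6/(k^2+1)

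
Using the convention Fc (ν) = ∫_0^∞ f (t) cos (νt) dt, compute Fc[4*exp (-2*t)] 8/ (ν^2 + 4) 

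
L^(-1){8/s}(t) 8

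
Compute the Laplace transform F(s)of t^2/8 1/(4*s^3)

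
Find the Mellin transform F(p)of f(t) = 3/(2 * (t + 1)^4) gamma(p) * gamma(4 - p)/4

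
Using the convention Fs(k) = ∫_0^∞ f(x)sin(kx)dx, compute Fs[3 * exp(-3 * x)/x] 3 * atan(k/3)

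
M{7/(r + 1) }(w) 7 * pi * csc(pi * w) 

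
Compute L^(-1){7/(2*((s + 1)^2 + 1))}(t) 7*exp(-t)*sin(t)/2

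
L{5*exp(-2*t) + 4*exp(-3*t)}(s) 4/(s + 3) + 5/(s + 2)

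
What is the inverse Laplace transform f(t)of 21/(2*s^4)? 7*t^3/4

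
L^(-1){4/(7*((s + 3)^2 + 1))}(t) 4*exp(-3*t)*sin(t)/7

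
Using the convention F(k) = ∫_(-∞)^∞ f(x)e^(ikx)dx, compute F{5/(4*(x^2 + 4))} 5*pi*exp(-2*Abs(k))/8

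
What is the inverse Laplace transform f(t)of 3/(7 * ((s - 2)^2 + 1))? 3 * exp(2 * t) * sin(t)/7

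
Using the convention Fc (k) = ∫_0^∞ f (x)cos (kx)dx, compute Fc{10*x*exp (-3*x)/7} 10*(9 - k^2)/ (7*(k^2 + 9)^2)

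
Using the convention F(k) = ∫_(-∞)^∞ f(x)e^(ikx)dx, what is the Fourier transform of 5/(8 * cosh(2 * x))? 5 * pi/(16 * cosh(pi * k/4))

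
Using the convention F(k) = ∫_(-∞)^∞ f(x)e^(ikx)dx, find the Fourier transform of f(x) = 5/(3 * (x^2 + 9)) 5 * pi * exp(-3 * Abs(k))/9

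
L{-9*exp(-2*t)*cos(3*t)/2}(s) 9*(-s - 2)/(2*((s + 2)^2 + 9))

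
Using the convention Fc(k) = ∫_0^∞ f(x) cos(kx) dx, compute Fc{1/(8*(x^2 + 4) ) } pi*exp(-2*k) /32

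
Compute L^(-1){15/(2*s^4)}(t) 5*t^3/4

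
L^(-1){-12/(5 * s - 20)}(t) -12 * exp(4 * t)/5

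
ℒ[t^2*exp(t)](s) 2/(s - 1)^3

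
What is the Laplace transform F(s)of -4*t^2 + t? s^(-2) - 8/s^3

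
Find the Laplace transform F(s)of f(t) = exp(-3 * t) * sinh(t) 1/((s + 3)^2-1)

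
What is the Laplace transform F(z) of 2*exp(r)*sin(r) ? 2/((z - 1) ^2+1) 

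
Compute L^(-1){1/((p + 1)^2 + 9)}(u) exp(-u) * sin(3 * u)/3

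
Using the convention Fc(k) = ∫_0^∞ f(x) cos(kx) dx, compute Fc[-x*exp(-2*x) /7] (k^2 - 4) /(7*(k^2 + 4) ^2) 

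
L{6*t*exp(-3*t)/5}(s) 6/(5*(s + 3)^2)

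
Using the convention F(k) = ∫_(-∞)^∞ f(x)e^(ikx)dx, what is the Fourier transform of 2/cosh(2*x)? pi/cosh(pi*k/4)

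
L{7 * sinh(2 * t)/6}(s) 7/(3 * (s^2 - 4))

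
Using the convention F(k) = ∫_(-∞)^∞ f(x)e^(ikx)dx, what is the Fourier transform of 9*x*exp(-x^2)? 9*I*sqrt(pi)*k*exp(-k^2/4)/2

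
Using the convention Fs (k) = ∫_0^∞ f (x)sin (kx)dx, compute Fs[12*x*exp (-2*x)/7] 48*k/ (7*(k^2+4)^2)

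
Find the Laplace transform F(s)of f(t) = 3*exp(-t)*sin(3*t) 9/((s + 1)^2 + 9)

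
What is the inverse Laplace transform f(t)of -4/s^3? -2 * t^2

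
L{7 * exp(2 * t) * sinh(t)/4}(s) 7/(4 * ((s - 2)^2 - 1))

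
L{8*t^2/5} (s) 16/ (5*s^3)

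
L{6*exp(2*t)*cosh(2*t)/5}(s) 6*(s - 2)/(5*s*(s - 4))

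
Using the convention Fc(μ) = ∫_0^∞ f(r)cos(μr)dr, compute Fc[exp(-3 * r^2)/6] sqrt(3) * sqrt(pi) * exp(-μ^2/12)/36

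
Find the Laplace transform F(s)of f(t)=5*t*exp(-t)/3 5/(3*(s + 1)^2)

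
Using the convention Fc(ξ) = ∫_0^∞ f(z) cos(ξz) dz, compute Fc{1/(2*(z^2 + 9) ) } pi*exp(-3*ξ) /12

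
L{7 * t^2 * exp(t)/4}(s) 7/(2 * (s - 1)^3)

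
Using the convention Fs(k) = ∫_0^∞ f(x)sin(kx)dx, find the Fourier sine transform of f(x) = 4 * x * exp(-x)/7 8 * k/(7 * (k^2 + 1)^2)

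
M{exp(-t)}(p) gamma(p)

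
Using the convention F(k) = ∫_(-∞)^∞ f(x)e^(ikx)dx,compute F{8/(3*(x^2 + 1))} 8*pi*exp(-Abs(k))/3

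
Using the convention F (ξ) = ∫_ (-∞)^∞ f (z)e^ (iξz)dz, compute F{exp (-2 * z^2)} sqrt (2) * sqrt (pi) * exp (-ξ^2/8)/2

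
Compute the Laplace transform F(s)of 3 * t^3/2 9/s^4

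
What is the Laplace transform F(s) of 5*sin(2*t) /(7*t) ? 5*atan(2/s) /7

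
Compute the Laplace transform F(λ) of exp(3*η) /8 1/(8*(λ - 3) ) 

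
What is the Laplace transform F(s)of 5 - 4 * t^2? 5/s - 8/s^3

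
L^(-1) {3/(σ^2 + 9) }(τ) sin(3*τ) 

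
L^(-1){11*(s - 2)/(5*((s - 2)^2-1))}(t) 11*exp(2*t)*cosh(t)/5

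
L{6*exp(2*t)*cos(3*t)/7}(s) 6*(s - 2)/(7*((s - 2)^2 + 9))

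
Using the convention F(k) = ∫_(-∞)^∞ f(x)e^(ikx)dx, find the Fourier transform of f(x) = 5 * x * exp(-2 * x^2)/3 5 * sqrt(2) * I * sqrt(pi) * k * exp(-k^2/8)/24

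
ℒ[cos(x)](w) w/(w^2 + 1)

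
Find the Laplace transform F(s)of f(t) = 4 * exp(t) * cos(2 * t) 4 * (s - 1)/((s - 1)^2+4)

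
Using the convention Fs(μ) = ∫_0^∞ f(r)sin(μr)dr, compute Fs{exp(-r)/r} atan(μ)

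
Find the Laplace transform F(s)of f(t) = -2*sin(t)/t -2*atan(1/s)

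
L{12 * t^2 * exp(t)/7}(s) 24/(7 * (s - 1)^3)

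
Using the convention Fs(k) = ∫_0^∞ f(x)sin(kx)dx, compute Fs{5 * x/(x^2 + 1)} 5 * pi * exp(-k)/2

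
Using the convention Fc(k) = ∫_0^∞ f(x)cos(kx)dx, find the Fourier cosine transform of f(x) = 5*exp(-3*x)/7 15/(7*(k^2+9))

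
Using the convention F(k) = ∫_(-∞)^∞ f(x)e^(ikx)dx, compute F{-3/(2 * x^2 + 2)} -3 * pi * exp(-Abs(k))/2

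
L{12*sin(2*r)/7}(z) 24/(7*(z^2 + 4))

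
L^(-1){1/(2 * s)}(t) 1/2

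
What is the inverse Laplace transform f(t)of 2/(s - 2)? 2 * exp(2 * t)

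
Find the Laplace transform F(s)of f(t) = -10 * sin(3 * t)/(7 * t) -10 * atan(3/s)/7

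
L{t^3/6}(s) s^(-4)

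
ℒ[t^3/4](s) 3/(2*s^4)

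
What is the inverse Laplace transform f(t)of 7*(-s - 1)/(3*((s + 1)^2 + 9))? -7*exp(-t)*cos(3*t)/3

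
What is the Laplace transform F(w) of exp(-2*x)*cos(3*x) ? (w+2) /((w+2) ^2+9) 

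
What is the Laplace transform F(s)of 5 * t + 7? 7/s + 5/s^2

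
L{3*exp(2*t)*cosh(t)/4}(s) 3*(s - 2)/(4*((s - 2)^2 - 1))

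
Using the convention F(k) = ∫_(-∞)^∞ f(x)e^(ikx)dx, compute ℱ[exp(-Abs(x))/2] 1/(k^2+1)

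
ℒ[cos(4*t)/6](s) s/(6*(s^2 + 16))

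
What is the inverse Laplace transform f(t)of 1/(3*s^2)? t/3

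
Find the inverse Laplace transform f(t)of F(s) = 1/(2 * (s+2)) exp(-2 * t)/2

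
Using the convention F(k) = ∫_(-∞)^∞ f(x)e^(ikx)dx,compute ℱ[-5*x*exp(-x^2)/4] -5*I*sqrt(pi)*k*exp(-k^2/4)/8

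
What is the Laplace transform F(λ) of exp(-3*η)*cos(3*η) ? (λ + 3) /((λ + 3) ^2 + 9) 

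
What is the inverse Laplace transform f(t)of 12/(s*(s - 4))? 6*exp(2*t)*sinh(2*t)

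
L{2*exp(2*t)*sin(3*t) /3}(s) 2/((s - 2) ^2 + 9) 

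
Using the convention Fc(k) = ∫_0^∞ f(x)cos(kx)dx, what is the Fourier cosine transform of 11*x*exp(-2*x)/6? 11*(4 - k^2)/(6*(k^2 + 4)^2)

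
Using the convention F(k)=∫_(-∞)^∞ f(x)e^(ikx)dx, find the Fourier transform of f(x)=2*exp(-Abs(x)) 4/(k^2 + 1)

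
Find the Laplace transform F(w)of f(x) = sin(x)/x atan(1/w)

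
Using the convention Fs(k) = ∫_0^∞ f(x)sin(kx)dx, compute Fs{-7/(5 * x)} -7 * pi/10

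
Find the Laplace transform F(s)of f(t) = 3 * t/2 3/(2 * s^2)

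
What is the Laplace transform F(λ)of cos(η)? λ/(λ^2+1)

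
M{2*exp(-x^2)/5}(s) gamma(s/2)/5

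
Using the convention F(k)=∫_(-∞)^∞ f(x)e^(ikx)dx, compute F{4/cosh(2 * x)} 2 * pi/cosh(pi * k/4)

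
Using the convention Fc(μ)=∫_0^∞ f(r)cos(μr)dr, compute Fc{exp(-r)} 1/(μ^2 + 1)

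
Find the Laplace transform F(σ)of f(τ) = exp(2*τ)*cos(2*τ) (σ - 2)/((σ - 2)^2 + 4)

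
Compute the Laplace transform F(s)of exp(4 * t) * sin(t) 1/((s - 4)^2 + 1)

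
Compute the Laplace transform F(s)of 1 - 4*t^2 1/s - 8/s^3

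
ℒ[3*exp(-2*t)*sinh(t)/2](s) 3/(2*((s + 2)^2 - 1))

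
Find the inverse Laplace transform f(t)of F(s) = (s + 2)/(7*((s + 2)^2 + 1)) exp(-2*t)*cos(t)/7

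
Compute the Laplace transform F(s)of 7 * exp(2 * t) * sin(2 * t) 14/((s - 2)^2 + 4)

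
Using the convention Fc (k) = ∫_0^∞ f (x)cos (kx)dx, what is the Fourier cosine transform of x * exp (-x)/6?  (1 - k^2)/ (6 * (k^2+1)^2)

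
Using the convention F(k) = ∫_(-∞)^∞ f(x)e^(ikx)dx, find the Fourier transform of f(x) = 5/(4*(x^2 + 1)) 5*pi*exp(-Abs(k))/4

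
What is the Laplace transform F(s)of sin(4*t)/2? 2/(s^2 + 16)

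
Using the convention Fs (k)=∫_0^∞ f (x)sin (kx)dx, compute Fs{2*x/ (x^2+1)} pi*exp (-k)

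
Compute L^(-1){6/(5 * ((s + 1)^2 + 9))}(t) 2 * exp(-t) * sin(3 * t)/5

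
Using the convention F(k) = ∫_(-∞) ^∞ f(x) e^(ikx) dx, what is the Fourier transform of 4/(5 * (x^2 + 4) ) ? 2 * pi * exp(-2 * Abs(k) ) /5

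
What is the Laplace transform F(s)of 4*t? 4/s^2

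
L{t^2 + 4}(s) 2/s^3 + 4/s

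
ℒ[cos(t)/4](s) s/(4*(s^2 + 1))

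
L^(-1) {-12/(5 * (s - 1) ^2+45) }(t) -4 * exp(t) * sin(3 * t) /5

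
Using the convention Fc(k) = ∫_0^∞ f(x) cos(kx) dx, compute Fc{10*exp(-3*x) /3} 10/(k^2 + 9) 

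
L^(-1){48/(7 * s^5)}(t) 2 * t^4/7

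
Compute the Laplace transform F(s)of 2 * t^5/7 240/(7 * s^6)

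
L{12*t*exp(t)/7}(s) 12/(7*(s - 1)^2)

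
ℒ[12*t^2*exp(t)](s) 24/(s - 1)^3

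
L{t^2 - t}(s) 2/s^3 - 1/s^2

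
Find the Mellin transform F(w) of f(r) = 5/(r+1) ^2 -5*pi*(w - 1) /sin(pi*w) 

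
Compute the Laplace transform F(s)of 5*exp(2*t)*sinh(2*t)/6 5/(3*s*(s - 4))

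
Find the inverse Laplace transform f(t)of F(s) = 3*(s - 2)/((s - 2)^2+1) 3*exp(2*t)*cos(t)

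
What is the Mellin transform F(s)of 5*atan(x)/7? -5*pi*sec(pi*s/2)/(14*s)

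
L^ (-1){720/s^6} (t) 6 * t^5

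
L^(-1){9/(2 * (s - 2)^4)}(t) 3 * t^3 * exp(2 * t)/4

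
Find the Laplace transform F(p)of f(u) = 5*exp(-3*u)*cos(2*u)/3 5*(p+3)/(3*((p+3)^2+4))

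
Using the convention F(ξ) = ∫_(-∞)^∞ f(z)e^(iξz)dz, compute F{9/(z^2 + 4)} 9*pi*exp(-2*Abs(ξ))/2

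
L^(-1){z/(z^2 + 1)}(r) cos(r)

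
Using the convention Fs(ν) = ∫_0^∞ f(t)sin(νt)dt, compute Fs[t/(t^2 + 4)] pi * exp(-2 * ν)/2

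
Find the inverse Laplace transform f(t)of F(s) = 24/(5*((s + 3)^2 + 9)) 8*exp(-3*t)*sin(3*t)/5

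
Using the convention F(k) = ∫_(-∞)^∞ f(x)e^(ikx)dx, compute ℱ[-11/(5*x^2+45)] -11*pi*exp(-3*Abs(k))/15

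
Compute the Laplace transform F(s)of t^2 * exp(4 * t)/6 1/(3 * (s - 4)^3)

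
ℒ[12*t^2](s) 24/s^3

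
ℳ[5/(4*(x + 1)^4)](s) 5*gamma(s)*gamma(4 - s)/24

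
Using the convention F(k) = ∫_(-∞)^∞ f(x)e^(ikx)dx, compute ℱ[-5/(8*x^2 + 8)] -5*pi*exp(-Abs(k))/8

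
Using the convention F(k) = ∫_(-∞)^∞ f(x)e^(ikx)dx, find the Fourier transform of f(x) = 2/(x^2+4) pi*exp(-2*Abs(k))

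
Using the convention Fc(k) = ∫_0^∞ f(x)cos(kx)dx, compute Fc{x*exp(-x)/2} (1 - k^2)/(2*(k^2 + 1)^2)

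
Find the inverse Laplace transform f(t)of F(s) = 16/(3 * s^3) 8 * t^2/3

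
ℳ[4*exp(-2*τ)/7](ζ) 2^(2 - ζ)*gamma(ζ)/7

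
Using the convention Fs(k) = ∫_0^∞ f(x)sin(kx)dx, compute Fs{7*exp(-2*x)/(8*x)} 7*atan(k/2)/8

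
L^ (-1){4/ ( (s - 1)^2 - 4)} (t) 2*exp (t)*sinh (2*t)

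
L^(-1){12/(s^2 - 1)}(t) 12 * sinh(t)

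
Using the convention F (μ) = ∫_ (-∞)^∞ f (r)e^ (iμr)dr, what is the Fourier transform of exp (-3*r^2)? sqrt (3)*sqrt (pi)*exp (-μ^2/12)/3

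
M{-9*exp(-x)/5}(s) -9*gamma(s)/5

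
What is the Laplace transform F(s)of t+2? 2/s+s^(-2)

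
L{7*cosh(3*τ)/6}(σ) 7*σ/(6*(σ^2 - 9))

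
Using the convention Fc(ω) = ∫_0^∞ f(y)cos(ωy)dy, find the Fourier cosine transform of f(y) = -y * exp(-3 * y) (ω^2-9)/(ω^2 + 9)^2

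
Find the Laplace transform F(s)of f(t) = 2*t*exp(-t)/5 2/(5*(s + 1)^2)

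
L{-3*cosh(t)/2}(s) -3*s/(2*s^2 - 2)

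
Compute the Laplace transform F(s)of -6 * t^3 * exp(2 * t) -36/(s - 2)^4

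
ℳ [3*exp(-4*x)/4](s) 3*gamma(s)/(4*2^(2*s))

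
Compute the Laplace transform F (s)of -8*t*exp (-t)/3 -8/ (3*(s + 1)^2)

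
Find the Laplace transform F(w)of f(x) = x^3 6/w^4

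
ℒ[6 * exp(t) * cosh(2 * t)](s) 6 * (s - 1)/((s - 1)^2 - 4)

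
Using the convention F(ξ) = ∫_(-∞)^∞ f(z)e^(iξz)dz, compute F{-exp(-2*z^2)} -sqrt(2)*sqrt(pi)*exp(-ξ^2/8)/2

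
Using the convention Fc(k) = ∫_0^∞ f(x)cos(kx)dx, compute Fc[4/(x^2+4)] pi * exp(-2 * k)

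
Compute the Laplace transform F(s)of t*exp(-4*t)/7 1/(7*(s + 4)^2)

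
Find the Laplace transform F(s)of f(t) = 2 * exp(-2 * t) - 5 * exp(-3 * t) 2/(s + 2) - 5/(s + 3)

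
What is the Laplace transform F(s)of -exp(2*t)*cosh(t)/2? (2 - s)/(2*((s - 2)^2 - 1))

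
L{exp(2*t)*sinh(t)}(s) 1/((s - 2)^2 - 1)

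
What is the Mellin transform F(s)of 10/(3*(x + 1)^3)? 5*pi*(s - 2)*(s - 1)/(3*sin(pi*s))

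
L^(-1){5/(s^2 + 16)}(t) 5*sin(4*t)/4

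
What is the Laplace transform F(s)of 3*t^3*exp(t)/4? 9/(2*(s - 1)^4)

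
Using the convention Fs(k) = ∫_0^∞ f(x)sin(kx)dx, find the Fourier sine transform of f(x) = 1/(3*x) pi/6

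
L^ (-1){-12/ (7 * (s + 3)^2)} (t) -12 * t * exp (-3 * t)/7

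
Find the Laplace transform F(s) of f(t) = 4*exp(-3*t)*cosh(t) 4*(s + 3) /((s + 3) ^2 - 1) 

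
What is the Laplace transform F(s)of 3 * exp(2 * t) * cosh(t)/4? 3 * (s - 2)/(4 * ((s - 2)^2-1))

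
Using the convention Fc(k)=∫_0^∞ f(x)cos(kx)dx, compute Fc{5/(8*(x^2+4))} 5*pi*exp(-2*k)/32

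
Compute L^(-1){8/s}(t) 8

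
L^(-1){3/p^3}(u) 3 * u^2/2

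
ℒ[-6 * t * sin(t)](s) -12 * s/(s^2+1)^2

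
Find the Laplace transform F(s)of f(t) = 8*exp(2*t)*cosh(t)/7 8*(s - 2)/(7*((s - 2)^2-1))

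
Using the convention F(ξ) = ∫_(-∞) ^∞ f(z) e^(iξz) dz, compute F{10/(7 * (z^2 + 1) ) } 10 * pi * exp(-Abs(ξ) ) /7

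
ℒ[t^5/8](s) 15/s^6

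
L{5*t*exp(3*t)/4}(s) 5/(4*(s - 3)^2)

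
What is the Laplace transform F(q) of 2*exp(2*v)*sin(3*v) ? 6/((q - 2) ^2 + 9) 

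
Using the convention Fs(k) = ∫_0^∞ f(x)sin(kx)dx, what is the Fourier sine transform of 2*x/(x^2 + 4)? pi*exp(-2*k)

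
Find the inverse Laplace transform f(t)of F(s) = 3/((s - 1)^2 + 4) 3*exp(t)*sin(2*t)/2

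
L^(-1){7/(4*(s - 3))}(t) 7*exp(3*t)/4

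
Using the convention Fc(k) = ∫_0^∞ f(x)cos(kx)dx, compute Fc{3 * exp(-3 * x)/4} 9/(4 * (k^2 + 9))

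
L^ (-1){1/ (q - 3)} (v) exp (3 * v)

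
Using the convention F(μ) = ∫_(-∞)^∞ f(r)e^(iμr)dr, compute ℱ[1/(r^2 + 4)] pi*exp(-2*Abs(μ))/2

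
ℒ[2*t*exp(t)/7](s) 2/(7*(s - 1)^2)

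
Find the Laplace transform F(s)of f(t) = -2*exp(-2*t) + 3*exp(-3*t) 3/(s + 3)-2/(s + 2)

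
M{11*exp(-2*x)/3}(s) 11*gamma(s)/(3*2^s)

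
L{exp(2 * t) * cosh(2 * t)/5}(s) (s - 2)/(5 * s * (s - 4))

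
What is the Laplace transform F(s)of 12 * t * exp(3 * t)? 12/(s - 3)^2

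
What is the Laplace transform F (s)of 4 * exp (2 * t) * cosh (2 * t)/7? 4 * (s - 2)/ (7 * s * (s - 4))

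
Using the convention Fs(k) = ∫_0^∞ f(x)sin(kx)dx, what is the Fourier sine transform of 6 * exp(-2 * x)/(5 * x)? 6 * atan(k/2)/5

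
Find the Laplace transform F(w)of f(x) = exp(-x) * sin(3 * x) 3/((w + 1)^2 + 9)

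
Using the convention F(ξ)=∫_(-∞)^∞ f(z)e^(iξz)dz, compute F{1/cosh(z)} pi/cosh(pi*ξ/2)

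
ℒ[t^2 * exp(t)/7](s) 2/(7 * (s - 1)^3)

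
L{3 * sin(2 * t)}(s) 6/(s^2 + 4)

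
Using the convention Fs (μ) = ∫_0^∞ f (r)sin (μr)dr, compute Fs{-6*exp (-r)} -6*μ/ (μ^2+1)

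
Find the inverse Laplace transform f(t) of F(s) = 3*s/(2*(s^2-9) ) 3*cosh(3*t) /2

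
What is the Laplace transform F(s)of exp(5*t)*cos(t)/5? (s - 5)/(5*((s - 5)^2 + 1))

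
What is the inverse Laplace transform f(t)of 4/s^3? 2 * t^2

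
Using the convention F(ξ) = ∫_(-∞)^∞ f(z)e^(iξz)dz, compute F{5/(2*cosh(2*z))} 5*pi/(4*cosh(pi*ξ/4))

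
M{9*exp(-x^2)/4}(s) 9*gamma(s/2)/8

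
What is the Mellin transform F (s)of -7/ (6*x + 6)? -7*pi*csc (pi*s)/6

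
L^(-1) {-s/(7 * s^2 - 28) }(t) -cosh(2 * t) /7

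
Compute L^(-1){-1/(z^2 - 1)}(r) -sinh(r)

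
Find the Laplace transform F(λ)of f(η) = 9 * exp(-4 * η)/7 9/(7 * (λ+4))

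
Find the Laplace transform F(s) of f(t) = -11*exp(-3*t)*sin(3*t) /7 -33/(7*(s+3) ^2+63) 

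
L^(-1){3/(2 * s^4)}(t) t^3/4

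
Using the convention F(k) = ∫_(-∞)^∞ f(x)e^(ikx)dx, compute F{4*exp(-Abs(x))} 8/(k^2 + 1)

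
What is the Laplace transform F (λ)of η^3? 6/λ^4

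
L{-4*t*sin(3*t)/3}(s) -8*s/(s^2 + 9)^2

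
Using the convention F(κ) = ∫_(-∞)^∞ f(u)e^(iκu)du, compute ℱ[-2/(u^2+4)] -pi*exp(-2*Abs(κ))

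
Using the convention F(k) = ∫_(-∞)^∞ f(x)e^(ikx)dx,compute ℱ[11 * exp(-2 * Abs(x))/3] 44/(3 * (k^2 + 4))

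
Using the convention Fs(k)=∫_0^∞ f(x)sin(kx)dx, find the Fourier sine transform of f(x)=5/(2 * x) 5 * pi/4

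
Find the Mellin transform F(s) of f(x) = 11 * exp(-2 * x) 11 * gamma(s) /2^s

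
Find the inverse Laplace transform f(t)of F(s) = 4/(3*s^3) 2*t^2/3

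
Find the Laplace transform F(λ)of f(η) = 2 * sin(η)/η 2 * atan(1/λ)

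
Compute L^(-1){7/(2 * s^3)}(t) 7 * t^2/4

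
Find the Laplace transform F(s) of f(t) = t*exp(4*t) (s - 4) ^(-2) 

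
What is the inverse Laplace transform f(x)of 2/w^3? x^2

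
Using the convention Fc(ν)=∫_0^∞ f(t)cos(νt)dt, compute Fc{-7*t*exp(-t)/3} 7*(ν^2-1)/(3*(ν^2+1)^2)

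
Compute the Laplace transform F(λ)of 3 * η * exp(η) 3/(λ - 1)^2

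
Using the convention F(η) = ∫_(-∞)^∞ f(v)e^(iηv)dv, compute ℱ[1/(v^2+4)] pi*exp(-2*Abs(η))/2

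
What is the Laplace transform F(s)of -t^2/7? -2/(7 * s^3)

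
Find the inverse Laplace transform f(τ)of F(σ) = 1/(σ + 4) exp(-4*τ)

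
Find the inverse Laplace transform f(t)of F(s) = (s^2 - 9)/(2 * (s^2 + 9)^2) t * cos(3 * t)/2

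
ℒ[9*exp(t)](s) 9/(s - 1)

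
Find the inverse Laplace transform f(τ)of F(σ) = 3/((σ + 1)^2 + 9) exp(-τ) * sin(3 * τ)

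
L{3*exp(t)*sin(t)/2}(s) 3/(2*((s - 1)^2 + 1))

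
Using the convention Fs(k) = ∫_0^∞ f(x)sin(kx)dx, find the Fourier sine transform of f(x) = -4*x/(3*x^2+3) -2*pi*exp(-k)/3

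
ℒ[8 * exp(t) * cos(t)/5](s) 8 * (s - 1)/(5 * ((s - 1)^2 + 1))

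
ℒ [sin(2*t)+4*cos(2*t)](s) 2/(s^2+4)+4*s/(s^2+4)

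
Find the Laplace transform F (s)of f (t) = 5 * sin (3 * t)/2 15/ (2 * (s^2 + 9))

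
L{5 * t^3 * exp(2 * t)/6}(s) 5/(s - 2)^4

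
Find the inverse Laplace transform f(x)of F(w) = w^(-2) x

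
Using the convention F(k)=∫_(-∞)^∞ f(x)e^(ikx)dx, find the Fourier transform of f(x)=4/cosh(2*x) 2*pi/cosh(pi*k/4)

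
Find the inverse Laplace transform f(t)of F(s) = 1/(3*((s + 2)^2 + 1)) exp(-2*t)*sin(t)/3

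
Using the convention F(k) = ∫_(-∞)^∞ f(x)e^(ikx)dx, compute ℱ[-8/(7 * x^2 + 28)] -4 * pi * exp(-2 * Abs(k))/7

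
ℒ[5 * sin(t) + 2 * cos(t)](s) 2 * s/(s^2 + 1) + 5/(s^2 + 1) 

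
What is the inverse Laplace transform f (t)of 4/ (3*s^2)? 4*t/3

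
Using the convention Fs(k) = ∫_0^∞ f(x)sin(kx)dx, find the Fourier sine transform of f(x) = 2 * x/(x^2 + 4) pi * exp(-2 * k)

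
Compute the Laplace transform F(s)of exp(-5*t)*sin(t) 1/((s + 5)^2 + 1)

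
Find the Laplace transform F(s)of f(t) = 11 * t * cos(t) 11 * (s^2-1)/(s^2 + 1)^2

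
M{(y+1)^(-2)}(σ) (-pi*σ+pi)/sin(pi*σ)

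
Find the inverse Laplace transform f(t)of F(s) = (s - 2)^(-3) t^2*exp(2*t)/2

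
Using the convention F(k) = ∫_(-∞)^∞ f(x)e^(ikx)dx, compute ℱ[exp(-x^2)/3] sqrt(pi) * exp(-k^2/4)/3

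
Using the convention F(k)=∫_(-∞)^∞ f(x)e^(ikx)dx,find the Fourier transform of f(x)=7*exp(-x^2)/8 7*sqrt(pi)*exp(-k^2/4)/8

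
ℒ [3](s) 3/s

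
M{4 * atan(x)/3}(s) -2 * pi * sec(pi * s/2)/(3 * s)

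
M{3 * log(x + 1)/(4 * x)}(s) -3 * pi * csc(pi * s)/(4 * s - 4)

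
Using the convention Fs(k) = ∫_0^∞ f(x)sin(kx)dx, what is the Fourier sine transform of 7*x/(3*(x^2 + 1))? 7*pi*exp(-k)/6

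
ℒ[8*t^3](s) 48/s^4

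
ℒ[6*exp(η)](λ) 6/(λ - 1)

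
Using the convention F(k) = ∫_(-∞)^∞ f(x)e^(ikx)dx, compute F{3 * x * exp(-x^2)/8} 3 * I * sqrt(pi) * k * exp(-k^2/4)/16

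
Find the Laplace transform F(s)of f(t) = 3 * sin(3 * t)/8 9/(8 * (s^2 + 9))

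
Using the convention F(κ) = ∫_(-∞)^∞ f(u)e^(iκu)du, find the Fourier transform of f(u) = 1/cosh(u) pi/cosh(pi*κ/2)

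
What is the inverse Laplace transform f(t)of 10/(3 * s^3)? 5 * t^2/3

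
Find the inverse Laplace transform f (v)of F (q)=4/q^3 2*v^2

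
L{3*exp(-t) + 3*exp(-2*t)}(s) 3/(s + 2) + 3/(s + 1)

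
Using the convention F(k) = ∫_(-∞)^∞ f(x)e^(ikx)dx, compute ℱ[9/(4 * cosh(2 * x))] 9 * pi/(8 * cosh(pi * k/4))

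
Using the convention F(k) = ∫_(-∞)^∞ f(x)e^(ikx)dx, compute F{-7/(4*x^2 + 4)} -7*pi*exp(-Abs(k))/4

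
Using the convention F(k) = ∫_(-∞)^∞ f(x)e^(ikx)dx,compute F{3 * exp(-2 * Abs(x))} 12/(k^2 + 4)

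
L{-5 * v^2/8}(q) -5/(4 * q^3) 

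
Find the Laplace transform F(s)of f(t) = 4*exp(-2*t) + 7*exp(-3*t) 7/(s + 3) + 4/(s + 2)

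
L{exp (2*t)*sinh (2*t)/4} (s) 1/ (2*s*(s - 4))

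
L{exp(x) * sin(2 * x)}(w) 2/((w - 1)^2 + 4)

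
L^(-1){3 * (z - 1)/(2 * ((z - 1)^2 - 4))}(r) 3 * exp(r) * cosh(2 * r)/2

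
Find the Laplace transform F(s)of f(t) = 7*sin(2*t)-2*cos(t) 14/(s^2 + 4)-2*s/(s^2 + 1)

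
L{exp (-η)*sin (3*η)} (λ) 3/ ( (λ + 1)^2 + 9)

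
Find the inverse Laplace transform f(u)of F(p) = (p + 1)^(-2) u * exp(-u)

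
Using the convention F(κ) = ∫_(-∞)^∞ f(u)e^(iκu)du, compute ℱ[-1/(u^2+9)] -pi * exp(-3 * Abs(κ))/3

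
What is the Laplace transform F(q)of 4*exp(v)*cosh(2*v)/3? 4*(q - 1)/(3*((q - 1)^2 - 4))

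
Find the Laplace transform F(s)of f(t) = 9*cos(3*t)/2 9*s/(2*(s^2 + 9))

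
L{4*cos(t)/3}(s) 4*s/(3*(s^2 + 1))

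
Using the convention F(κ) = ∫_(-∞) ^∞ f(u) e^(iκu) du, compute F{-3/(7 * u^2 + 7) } -3 * pi * exp(-Abs(κ) ) /7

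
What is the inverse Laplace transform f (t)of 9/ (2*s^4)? 3*t^3/4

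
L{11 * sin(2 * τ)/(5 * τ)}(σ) 11 * atan(2/σ)/5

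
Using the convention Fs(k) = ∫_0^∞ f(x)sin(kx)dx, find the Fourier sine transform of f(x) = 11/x 11 * pi/2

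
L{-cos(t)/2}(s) -s/(2*s^2 + 2)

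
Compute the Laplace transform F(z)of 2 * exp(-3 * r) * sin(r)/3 2/(3 * ((z + 3)^2 + 1))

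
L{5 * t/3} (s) 5/ (3 * s^2)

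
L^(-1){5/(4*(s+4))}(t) 5*exp(-4*t)/4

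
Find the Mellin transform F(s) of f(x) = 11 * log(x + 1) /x -11 * pi * csc(pi * s) /(s - 1) 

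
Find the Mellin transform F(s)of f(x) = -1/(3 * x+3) -pi * csc(pi * s)/3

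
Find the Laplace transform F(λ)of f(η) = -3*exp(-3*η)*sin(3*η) -9/((λ+3)^2+9)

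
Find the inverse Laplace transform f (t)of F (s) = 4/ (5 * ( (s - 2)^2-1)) 4 * exp (2 * t) * sinh (t)/5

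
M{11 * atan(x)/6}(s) -11 * pi * sec(pi * s/2)/(12 * s)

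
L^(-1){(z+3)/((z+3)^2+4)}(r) exp(-3 * r) * cos(2 * r)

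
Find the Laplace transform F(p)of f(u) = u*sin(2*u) 4*p/(p^2 + 4)^2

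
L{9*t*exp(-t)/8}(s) 9/(8*(s+1)^2)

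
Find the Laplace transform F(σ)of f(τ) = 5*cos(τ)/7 5*σ/(7*(σ^2+1))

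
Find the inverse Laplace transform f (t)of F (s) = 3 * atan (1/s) 3 * sin (t)/t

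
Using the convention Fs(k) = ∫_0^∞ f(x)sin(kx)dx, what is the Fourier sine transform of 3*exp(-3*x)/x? 3*atan(k/3)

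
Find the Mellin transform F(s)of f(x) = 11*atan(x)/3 -11*pi*sec(pi*s/2)/(6*s)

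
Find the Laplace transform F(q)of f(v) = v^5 120/q^6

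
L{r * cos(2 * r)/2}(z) (z^2 - 4)/(2 * (z^2+4)^2)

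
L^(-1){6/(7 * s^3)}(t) 3 * t^2/7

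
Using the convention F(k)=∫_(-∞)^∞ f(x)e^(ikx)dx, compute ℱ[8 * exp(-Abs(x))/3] 16/(3 * (k^2 + 1))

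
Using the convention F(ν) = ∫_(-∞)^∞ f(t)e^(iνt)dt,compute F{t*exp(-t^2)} I*sqrt(pi)*ν*exp(-ν^2/4)/2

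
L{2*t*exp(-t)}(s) 2/(s + 1)^2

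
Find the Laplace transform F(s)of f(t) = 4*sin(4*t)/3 16/(3*(s^2 + 16))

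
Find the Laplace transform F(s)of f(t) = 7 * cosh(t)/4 7 * s/(4 * (s^2-1))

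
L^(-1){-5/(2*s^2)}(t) -5*t/2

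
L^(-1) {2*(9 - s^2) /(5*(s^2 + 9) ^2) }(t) -2*t*cos(3*t) /5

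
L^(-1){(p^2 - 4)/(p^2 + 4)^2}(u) u * cos(2 * u)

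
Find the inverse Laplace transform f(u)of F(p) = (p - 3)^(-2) u * exp(3 * u)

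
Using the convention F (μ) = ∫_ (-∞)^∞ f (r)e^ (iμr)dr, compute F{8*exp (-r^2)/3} 8*sqrt (pi)*exp (-μ^2/4)/3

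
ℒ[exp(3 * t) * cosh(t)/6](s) (s - 3)/(6 * ((s - 3)^2 - 1))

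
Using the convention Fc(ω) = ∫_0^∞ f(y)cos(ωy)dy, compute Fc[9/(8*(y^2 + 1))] 9*pi*exp(-ω)/16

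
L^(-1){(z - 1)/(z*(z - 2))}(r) exp(r)*cosh(r)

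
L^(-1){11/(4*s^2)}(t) 11*t/4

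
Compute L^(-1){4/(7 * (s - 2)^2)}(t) 4 * t * exp(2 * t)/7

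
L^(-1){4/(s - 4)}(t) 4*exp(4*t)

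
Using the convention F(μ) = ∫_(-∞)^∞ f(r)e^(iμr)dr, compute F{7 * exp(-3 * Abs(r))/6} 7/(μ^2+9)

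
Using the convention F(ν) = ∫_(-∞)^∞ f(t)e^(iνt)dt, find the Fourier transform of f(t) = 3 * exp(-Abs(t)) 6/(ν^2 + 1)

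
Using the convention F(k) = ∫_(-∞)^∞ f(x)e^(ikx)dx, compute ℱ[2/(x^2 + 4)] pi * exp(-2 * Abs(k))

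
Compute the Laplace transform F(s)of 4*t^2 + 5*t 5/s^2 + 8/s^3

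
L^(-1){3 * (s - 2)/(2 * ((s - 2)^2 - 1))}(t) 3 * exp(2 * t) * cosh(t)/2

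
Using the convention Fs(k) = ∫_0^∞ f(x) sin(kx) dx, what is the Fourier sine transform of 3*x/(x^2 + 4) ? 3*pi*exp(-2*k) /2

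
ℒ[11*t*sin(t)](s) 22*s/(s^2 + 1)^2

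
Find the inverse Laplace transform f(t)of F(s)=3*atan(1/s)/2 3*sin(t)/(2*t)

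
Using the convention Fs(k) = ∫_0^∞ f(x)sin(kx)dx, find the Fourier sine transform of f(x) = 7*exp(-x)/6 7*k/(6*(k^2 + 1))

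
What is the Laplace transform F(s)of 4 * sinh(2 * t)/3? 8/(3 * (s^2 - 4))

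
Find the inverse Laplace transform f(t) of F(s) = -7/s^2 -7 * t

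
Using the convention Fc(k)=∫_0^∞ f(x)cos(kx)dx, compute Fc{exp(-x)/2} 1/(2*(k^2 + 1))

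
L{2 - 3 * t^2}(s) 2/s - 6/s^3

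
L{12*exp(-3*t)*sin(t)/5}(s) 12/(5*((s+3)^2+1))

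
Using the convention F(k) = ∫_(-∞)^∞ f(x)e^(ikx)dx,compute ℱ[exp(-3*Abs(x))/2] 3/(k^2+9)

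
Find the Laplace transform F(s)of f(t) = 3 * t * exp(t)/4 3/(4 * (s - 1)^2)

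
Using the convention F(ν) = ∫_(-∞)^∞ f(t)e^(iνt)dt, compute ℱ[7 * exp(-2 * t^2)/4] 7 * sqrt(2) * sqrt(pi) * exp(-ν^2/8)/8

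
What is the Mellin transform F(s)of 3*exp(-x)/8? 3*gamma(s)/8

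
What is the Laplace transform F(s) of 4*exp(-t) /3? 4/(3*(s + 1) ) 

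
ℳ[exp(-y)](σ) gamma(σ)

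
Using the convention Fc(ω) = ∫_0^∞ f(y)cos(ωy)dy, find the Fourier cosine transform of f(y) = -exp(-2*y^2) -sqrt(2)*sqrt(pi)*exp(-ω^2/8)/4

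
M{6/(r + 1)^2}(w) -6 * pi * (w - 1)/sin(pi * w)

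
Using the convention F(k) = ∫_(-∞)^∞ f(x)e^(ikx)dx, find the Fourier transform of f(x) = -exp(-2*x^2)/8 -sqrt(2)*sqrt(pi)*exp(-k^2/8)/16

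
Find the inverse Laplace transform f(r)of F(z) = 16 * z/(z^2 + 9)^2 8 * r * sin(3 * r)/3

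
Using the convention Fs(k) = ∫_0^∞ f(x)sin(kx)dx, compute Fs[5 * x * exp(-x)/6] 5 * k/(3 * (k^2 + 1)^2)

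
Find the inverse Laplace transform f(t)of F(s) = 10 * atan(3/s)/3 10 * sin(3 * t)/(3 * t)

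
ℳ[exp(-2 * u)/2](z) gamma(z)/(2 * 2^z)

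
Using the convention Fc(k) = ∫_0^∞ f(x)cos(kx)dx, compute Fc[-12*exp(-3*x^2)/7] -2*sqrt(3)*sqrt(pi)*exp(-k^2/12)/7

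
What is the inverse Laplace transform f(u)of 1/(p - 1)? exp(u)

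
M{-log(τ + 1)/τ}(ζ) pi*csc(pi*ζ)/(ζ - 1)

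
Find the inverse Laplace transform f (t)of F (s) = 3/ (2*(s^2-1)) 3*sinh (t)/2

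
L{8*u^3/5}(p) 48/(5*p^4) 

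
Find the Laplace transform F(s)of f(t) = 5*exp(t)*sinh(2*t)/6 5/(3*((s - 1)^2-4))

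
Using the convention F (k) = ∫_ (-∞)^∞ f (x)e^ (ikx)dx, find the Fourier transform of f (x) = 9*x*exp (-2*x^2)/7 9*sqrt (2)*I*sqrt (pi)*k*exp (-k^2/8)/56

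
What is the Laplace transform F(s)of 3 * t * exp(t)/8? 3/(8 * (s - 1)^2)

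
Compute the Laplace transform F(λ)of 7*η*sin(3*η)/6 7*λ/(λ^2 + 9)^2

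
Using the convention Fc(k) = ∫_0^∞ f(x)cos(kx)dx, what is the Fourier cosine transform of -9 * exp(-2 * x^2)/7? -9 * sqrt(2) * sqrt(pi) * exp(-k^2/8)/28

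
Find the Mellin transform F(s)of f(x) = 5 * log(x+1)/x -5 * pi * csc(pi * s)/(s - 1)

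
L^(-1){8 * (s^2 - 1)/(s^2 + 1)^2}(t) 8 * t * cos(t)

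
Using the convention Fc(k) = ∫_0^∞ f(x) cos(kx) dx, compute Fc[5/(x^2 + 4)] 5 * pi * exp(-2 * k) /4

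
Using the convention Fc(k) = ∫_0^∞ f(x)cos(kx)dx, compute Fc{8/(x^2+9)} 4*pi*exp(-3*k)/3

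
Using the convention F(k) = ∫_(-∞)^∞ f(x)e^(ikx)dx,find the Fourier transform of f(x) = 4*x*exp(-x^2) 2*I*sqrt(pi)*k*exp(-k^2/4)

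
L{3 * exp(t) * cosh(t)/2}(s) 3 * (s - 1)/(2 * s * (s - 2))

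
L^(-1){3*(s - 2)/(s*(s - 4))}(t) 3*exp(2*t)*cosh(2*t)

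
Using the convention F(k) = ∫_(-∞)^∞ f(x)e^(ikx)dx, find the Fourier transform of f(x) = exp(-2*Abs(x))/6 2/(3*(k^2 + 4))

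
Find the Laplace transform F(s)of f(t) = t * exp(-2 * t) (s + 2)^(-2)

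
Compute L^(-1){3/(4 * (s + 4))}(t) 3 * exp(-4 * t)/4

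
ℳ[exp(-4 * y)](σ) gamma(σ)/4^σ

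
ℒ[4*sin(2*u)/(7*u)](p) 4*atan(2/p)/7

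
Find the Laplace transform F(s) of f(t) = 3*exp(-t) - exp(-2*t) 3/(s + 1)-1/(s + 2) 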